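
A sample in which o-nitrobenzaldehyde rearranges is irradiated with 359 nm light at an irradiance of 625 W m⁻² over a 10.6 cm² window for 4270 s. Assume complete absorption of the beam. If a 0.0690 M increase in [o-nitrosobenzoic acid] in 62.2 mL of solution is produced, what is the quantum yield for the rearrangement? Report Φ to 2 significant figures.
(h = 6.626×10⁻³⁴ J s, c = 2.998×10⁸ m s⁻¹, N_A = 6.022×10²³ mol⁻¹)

Product: (0.0690 M)(0.0622 L) = 0.004292 mol.
Photon energy at 359 nm: hc/λ = (6.626×10⁻³⁴)(2.998×10⁸)/(359×10⁻⁹) = 5.533×10⁻¹⁹ J.
Energy delivered: (625 W m⁻²)(10.6×10⁻⁴ m²)(4270 s) = 2829 J.
Photons incident: 2829 / 5.533×10⁻¹⁹ = 5.113×10²¹, i.e. 5.113×10²¹/6.022×10²³ = 0.008491 mol.
Φ = 0.004292 mol / 0.008491 mol photons = 0.51.

Φ = 0.51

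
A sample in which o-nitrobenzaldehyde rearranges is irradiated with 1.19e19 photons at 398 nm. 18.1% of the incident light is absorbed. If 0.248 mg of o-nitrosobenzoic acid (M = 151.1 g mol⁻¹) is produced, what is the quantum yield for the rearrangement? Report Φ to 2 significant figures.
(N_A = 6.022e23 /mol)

Product: 0.248 mg / 151.1 g mol⁻¹ = 1.641e-6 mol.
Moles of photons: 1.19e19 / 6.022e23 = 1.976e-5 mol.
Photons absorbed: 0.181 × 1.976e-5 = 3.577e-6 mol.
Φ = 1.641e-6 mol / 3.577e-6 mol photons = 0.46.

Φ = 0.46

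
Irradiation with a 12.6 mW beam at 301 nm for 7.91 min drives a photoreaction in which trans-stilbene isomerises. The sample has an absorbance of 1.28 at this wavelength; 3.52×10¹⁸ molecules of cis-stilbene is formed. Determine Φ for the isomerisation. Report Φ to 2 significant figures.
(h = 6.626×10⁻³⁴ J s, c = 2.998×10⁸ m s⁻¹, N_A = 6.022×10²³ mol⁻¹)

Product: 3.52×10¹⁸ / 6.022×10²³ = 5.845×10⁻⁶ mol.
Photon energy at 301 nm: hc/λ = (6.626×10⁻³⁴)(2.998×10⁸)/(301×10⁻⁹) = 6.600×10⁻¹⁹ J.
Energy delivered: (12.6 mW)(474.6 s) = 5.980 J.
Photons incident: 5.980 / 6.600×10⁻¹⁹ = 9.061×10¹⁸, i.e. 9.061×10¹⁸/6.022×10²³ = 1.505×10⁻⁵ mol.
Fraction absorbed: 1 − 10^(−1.28) = 0.9475.
Photons absorbed: 0.9475 × 1.505×10⁻⁵ = 1.426×10⁻⁵ mol.
Φ = 5.845×10⁻⁶ mol / 1.426×10⁻⁵ mol photons = 0.41.

Φ = 0.41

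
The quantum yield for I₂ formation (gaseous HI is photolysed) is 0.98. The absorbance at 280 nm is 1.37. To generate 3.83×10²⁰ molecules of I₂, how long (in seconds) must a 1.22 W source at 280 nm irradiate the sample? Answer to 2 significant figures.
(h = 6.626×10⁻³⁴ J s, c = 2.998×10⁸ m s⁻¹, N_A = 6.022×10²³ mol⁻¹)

t ≈ 240 s

Product: 3.83×10²⁰ / 6.022×10²³ = 6.360×10⁻⁴ mol.
Photons that must be absorbed: 6.360×10⁻⁴ / 0.98 = 6.490×10⁻⁴ mol.
Fraction absorbed: 1 − 10^(−1.37) = 0.9573.
Incident photons needed: 6.490×10⁻⁴ / 0.9573 = 6.779×10⁻⁴ mol.
Photon energy: hc/λ = 7.095×10⁻¹⁹ J; per mole, 4.273×10⁵ J mol⁻¹.
Energy required: 6.779×10⁻⁴ × 4.273×10⁵ = 289.7 J.
Time: 289.7 J / 1.22 W = 240 s.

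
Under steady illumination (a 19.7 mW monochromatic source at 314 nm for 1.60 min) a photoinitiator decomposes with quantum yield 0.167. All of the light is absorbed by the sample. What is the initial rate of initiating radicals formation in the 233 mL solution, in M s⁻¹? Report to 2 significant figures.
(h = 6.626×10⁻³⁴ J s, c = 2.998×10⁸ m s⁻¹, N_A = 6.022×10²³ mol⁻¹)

Photon energy at 314 nm: hc/λ = (6.626×10⁻³⁴)(2.998×10⁸)/(314×10⁻⁹) = 6.326×10⁻¹⁹ J.
Energy delivered: (19.7 mW)(96 s) = 1.891 J.
Photons incident: 1.891 / 6.326×10⁻¹⁹ = 2.989×10¹⁸, i.e. 2.989×10¹⁸/6.022×10²³ = 4.963×10⁻⁶ mol.
Product formed: 0.167 × 4.963×10⁻⁶ = 8.288×10⁻⁷ mol.
Rate: 8.288×10⁻⁷ mol / (96 s × 0.233 L) = 3.7×10⁻⁸ M s⁻¹.

3.7×10⁻⁸ M s⁻¹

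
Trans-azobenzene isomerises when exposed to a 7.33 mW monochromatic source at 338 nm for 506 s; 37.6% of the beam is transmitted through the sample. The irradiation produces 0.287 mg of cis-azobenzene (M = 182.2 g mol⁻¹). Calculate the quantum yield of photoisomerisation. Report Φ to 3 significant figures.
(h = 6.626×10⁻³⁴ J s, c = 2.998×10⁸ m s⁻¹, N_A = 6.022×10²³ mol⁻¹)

Φ = 0.241

Product: 0.287 mg / 182.2 g mol⁻¹ = 1.575×10⁻⁶ mol.
Photon energy at 338 nm: hc/λ = (6.626×10⁻³⁴)(2.998×10⁸)/(338×10⁻⁹) = 5.877×10⁻¹⁹ J.
Energy delivered: (7.33 mW)(506 s) = 3.709 J.
Photons incident: 3.709 / 5.877×10⁻¹⁹ = 6.311×10¹⁸, i.e. 6.311×10¹⁸/6.022×10²³ = 1.048×10⁻⁵ mol.
Fraction absorbed: 1 − 37.6/100 = 0.6240.
Photons absorbed: 0.6240 × 1.048×10⁻⁵ = 6.540×10⁻⁶ mol.
Φ = 1.575×10⁻⁶ mol / 6.540×10⁻⁶ mol photons = 0.241.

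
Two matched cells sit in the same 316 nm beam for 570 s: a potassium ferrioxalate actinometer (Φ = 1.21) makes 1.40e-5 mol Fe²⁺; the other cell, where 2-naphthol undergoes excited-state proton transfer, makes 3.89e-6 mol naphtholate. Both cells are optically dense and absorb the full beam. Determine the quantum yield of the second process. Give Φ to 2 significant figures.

Photons absorbed by the actinometer: 1.40e-5 / 1.21 = 1.157e-5 mol.
Φ(unknown) = 3.89e-6 / 1.157e-5 = 0.34.

Φ = 0.34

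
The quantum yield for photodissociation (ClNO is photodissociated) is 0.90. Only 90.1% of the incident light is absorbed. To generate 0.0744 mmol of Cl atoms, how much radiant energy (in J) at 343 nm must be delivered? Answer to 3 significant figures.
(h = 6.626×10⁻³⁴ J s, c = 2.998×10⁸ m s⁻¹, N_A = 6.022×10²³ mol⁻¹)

Product: 0.0744 mmol = 7.44×10⁻⁵ mol.
Photons that must be absorbed: 7.44×10⁻⁵ / 0.90 = 8.267×10⁻⁵ mol.
Incident photons needed: 8.267×10⁻⁵ / 0.901 = 9.175×10⁻⁵ mol.
Photon energy: hc/λ = 5.791×10⁻¹⁹ J; per mole, 3.487×10⁵ J mol⁻¹.
Energy required: 9.175×10⁻⁵ × 3.487×10⁵ = 32.0 J.

32.0 J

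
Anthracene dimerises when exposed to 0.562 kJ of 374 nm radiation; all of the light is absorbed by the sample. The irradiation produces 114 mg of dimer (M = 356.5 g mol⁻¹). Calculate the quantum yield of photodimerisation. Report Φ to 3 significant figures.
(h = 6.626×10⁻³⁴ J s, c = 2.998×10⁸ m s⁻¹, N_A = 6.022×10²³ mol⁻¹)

Φ = 0.182

Product: 114 mg / 356.5 g mol⁻¹ = 3.198×10⁻⁴ mol.
Photon energy at 374 nm: hc/λ = (6.626×10⁻³⁴)(2.998×10⁸)/(374×10⁻⁹) = 5.311×10⁻¹⁹ J.
Incident energy: 0.562 kJ = 562 J.
Photons incident: 562 / 5.311×10⁻¹⁹ = 1.058×10²¹, i.e. 1.058×10²¹/6.022×10²³ = 0.001757 mol.
Φ = 3.198×10⁻⁴ mol / 0.001757 mol photons = 0.182.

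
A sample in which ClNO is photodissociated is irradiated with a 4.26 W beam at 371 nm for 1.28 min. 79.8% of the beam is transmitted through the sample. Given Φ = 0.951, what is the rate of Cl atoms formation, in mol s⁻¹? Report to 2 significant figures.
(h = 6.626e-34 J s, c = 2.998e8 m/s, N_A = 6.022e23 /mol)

Photon energy at 371 nm: hc/λ = (6.626e-34)(2.998e8)/(371e-9) = 5.354e-19 J.
Energy delivered: (4.26 W)(76.8 s) = 327.2 J.
Photons incident: 327.2 / 5.354e-19 = 6.111e20, i.e. 6.111e20/6.022e23 = 0.001015 mol.
Fraction absorbed: 1 − 79.8/100 = 0.2020.
Photons absorbed: 0.2020 × 0.001015 = 2.050e-4 mol.
Product formed: 0.951 × 2.050e-4 = 1.950e-4 mol.
Rate: 1.950e-4 / 76.8 s = 2.5e-6 mol s⁻¹.

2.5e-6 mol s⁻¹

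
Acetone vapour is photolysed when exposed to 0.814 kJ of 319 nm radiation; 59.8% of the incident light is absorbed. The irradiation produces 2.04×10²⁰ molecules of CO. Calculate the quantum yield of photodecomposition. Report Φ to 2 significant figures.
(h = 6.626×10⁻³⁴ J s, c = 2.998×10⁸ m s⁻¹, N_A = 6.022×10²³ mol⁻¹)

Product: 2.04×10²⁰ / 6.022×10²³ = 3.388×10⁻⁴ mol.
Photon energy at 319 nm: hc/λ = (6.626×10⁻³⁴)(2.998×10⁸)/(319×10⁻⁹) = 6.227×10⁻¹⁹ J.
Incident energy: 0.814 kJ = 814 J.
Photons incident: 814 / 6.227×10⁻¹⁹ = 1.307×10²¹, i.e. 1.307×10²¹/6.022×10²³ = 0.002170 mol.
Photons absorbed: 0.598 × 0.002170 = 0.001298 mol.
Φ = 3.388×10⁻⁴ mol / 0.001298 mol photons = 0.26.

Φ = 0.26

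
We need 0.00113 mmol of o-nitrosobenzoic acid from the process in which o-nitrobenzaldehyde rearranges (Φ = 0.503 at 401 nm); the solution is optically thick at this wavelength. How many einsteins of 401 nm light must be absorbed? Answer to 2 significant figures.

Product: 0.00113 mmol = 1.13×10⁻⁶ mol.
Photons that must be absorbed: 1.13×10⁻⁶ / 0.503 = 2.247×10⁻⁶ mol.

2.2×10⁻⁶ einstein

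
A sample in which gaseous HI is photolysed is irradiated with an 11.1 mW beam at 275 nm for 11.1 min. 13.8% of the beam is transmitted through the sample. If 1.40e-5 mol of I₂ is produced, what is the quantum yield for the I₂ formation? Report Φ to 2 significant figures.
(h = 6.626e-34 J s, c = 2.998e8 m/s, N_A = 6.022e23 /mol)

Φ = 0.96

Photon energy at 275 nm: hc/λ = (6.626e-34)(2.998e8)/(275e-9) = 7.224e-19 J.
Energy delivered: (11.1 mW)(666 s) = 7.393 J.
Photons incident: 7.393 / 7.224e-19 = 1.023e19, i.e. 1.023e19/6.022e23 = 1.699e-5 mol.
Fraction absorbed: 1 − 13.8/100 = 0.8620.
Photons absorbed: 0.8620 × 1.699e-5 = 1.465e-5 mol.
Φ = 1.40e-5 mol / 1.465e-5 mol photons = 0.96.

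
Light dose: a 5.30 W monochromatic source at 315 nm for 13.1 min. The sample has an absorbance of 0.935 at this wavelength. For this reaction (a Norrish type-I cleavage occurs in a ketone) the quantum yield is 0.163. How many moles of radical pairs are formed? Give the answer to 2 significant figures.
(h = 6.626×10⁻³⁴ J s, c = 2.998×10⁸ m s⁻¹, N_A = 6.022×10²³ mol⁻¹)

0.0016 mol

Photon energy at 315 nm: hc/λ = (6.626×10⁻³⁴)(2.998×10⁸)/(315×10⁻⁹) = 6.306×10⁻¹⁹ J.
Energy delivered: (5.30 W)(786 s) = 4166 J.
Photons incident: 4166 / 6.306×10⁻¹⁹ = 6.606×10²¹, i.e. 6.606×10²¹/6.022×10²³ = 0.01097 mol.
Fraction absorbed: 1 − 10^(−0.935) = 0.8839.
Photons absorbed: 0.8839 × 0.01097 = 0.009696 mol.
Product: Φ × n_abs = 0.163 × 0.009696 = 0.001580 mol.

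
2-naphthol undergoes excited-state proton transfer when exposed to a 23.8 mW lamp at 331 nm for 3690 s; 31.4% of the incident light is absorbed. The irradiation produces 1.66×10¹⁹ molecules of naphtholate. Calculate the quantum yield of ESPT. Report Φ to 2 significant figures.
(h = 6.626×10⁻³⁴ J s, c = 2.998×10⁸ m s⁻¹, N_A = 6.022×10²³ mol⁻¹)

Φ = 0.36

Product: 1.66×10¹⁹ / 6.022×10²³ = 2.757×10⁻⁵ mol.
Photon energy at 331 nm: hc/λ = (6.626×10⁻³⁴)(2.998×10⁸)/(331×10⁻⁹) = 6.001×10⁻¹⁹ J.
Energy delivered: (23.8 mW)(3690 s) = 87.82 J.
Photons incident: 87.82 / 6.001×10⁻¹⁹ = 1.463×10²⁰, i.e. 1.463×10²⁰/6.022×10²³ = 2.429×10⁻⁴ mol.
Photons absorbed: 0.314 × 2.429×10⁻⁴ = 7.627×10⁻⁵ mol.
Φ = 2.757×10⁻⁵ mol / 7.627×10⁻⁵ mol photons = 0.36.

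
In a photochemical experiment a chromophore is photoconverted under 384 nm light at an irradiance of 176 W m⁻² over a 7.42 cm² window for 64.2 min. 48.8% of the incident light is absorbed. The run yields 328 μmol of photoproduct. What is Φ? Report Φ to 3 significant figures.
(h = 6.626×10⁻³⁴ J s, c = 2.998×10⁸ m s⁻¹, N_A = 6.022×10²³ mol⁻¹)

Φ = 0.416

Product: 328 μmol = 3.28×10⁻⁴ mol.
Photon energy at 384 nm: hc/λ = (6.626×10⁻³⁴)(2.998×10⁸)/(384×10⁻⁹) = 5.173×10⁻¹⁹ J.
Energy delivered: (176 W m⁻²)(7.42×10⁻⁴ m²)(3852 s) = 503.0 J.
Photons incident: 503.0 / 5.173×10⁻¹⁹ = 9.724×10²⁰, i.e. 9.724×10²⁰/6.022×10²³ = 0.001615 mol.
Photons absorbed: 0.488 × 0.001615 = 7.881×10⁻⁴ mol.
Φ = 3.28×10⁻⁴ mol / 7.881×10⁻⁴ mol photons = 0.416.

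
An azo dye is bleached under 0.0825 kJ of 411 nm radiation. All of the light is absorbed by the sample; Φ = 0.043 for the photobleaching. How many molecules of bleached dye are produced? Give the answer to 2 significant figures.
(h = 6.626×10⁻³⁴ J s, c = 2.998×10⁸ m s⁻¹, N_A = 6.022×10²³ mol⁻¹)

Photon energy at 411 nm: hc/λ = (6.626×10⁻³⁴)(2.998×10⁸)/(411×10⁻⁹) = 4.833×10⁻¹⁹ J.
Incident energy: 0.0825 kJ = 82.5 J.
Photons incident: 82.5 / 4.833×10⁻¹⁹ = 1.707×10²⁰, i.e. 1.707×10²⁰/6.022×10²³ = 2.835×10⁻⁴ mol.
Product: Φ × n_abs = 0.043 × 2.835×10⁻⁴ = 1.219×10⁻⁵ mol.
As a count: 1.219×10⁻⁵ × 6.022×10²³ = 7.3×10¹⁸.

7.3×10¹⁸ molecules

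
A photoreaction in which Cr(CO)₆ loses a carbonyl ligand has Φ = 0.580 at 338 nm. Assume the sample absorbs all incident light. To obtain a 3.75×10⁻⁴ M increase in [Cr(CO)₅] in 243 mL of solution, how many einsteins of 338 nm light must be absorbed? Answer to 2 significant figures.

Product: (3.75×10⁻⁴ M)(0.243 L) = 9.113×10⁻⁵ mol.
Photons that must be absorbed: 9.113×10⁻⁵ / 0.580 = 1.571×10⁻⁴ mol.

1.6×10⁻⁴ einstein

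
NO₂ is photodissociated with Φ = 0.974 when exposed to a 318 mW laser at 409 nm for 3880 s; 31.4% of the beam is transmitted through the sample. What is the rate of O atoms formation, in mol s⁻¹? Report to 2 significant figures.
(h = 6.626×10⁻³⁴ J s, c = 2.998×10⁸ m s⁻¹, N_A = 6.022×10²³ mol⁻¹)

7.3×10⁻⁷ mol s⁻¹

Photon energy at 409 nm: hc/λ = (6.626×10⁻³⁴)(2.998×10⁸)/(409×10⁻⁹) = 4.857×10⁻¹⁹ J.
Energy delivered: (318 mW)(3880 s) = 1234 J.
Photons incident: 1234 / 4.857×10⁻¹⁹ = 2.541×10²¹, i.e. 2.541×10²¹/6.022×10²³ = 0.004220 mol.
Fraction absorbed: 1 − 31.4/100 = 0.6860.
Photons absorbed: 0.6860 × 0.004220 = 0.002895 mol.
Product formed: 0.974 × 0.002895 = 0.002820 mol.
Rate: 0.002820 / 3880 s = 7.3×10⁻⁷ mol s⁻¹.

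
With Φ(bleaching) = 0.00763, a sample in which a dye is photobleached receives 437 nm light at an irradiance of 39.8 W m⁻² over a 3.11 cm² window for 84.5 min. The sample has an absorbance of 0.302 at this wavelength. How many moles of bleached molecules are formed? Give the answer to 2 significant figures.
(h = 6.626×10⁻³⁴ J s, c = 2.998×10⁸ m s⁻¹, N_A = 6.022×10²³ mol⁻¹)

Photon energy at 437 nm: hc/λ = (6.626×10⁻³⁴)(2.998×10⁸)/(437×10⁻⁹) = 4.546×10⁻¹⁹ J.
Energy delivered: (39.8 W m⁻²)(3.11×10⁻⁴ m²)(5070 s) = 62.76 J.
Photons incident: 62.76 / 4.546×10⁻¹⁹ = 1.381×10²⁰, i.e. 1.381×10²⁰/6.022×10²³ = 2.293×10⁻⁴ mol.
Fraction absorbed: 1 − 10^(−0.302) = 0.5011.
Photons absorbed: 0.5011 × 2.293×10⁻⁴ = 1.149×10⁻⁴ mol.
Product: Φ × n_abs = 0.00763 × 1.149×10⁻⁴ = 8.767×10⁻⁷ mol.

8.8×10⁻⁷ mol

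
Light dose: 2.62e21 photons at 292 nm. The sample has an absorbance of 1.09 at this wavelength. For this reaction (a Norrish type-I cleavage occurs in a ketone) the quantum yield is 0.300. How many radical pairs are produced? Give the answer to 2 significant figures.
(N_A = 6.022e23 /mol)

7.2e20 radical pairs

Moles of photons: 2.62e21 / 6.022e23 = 0.004351 mol.
Fraction absorbed: 1 − 10^(−1.09) = 0.9187.
Photons absorbed: 0.9187 × 0.004351 = 0.003997 mol.
Product: Φ × n_abs = 0.300 × 0.003997 = 0.001199 mol.
As a count: 0.001199 × 6.022e23 = 7.2e20.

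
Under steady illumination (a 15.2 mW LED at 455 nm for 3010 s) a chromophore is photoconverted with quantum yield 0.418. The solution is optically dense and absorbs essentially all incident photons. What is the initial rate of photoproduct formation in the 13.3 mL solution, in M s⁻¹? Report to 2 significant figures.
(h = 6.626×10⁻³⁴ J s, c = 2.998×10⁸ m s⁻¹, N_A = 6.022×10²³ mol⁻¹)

1.8×10⁻⁶ M s⁻¹

Photon energy at 455 nm: hc/λ = (6.626×10⁻³⁴)(2.998×10⁸)/(455×10⁻⁹) = 4.366×10⁻¹⁹ J.
Energy delivered: (15.2 mW)(3010 s) = 45.75 J.
Photons incident: 45.75 / 4.366×10⁻¹⁹ = 1.048×10²⁰, i.e. 1.048×10²⁰/6.022×10²³ = 1.740×10⁻⁴ mol.
Product formed: 0.418 × 1.740×10⁻⁴ = 7.273×10⁻⁵ mol.
Rate: 7.273×10⁻⁵ mol / (3010 s × 0.0133 L) = 1.8×10⁻⁶ M s⁻¹.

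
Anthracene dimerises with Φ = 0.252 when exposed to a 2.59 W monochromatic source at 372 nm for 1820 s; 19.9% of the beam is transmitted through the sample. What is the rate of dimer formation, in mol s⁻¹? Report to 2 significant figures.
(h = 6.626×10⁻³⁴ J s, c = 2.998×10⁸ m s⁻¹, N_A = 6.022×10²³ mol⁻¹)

1.6×10⁻⁶ mol s⁻¹

Photon energy at 372 nm: hc/λ = (6.626×10⁻³⁴)(2.998×10⁸)/(372×10⁻⁹) = 5.340×10⁻¹⁹ J.
Energy delivered: (2.59 W)(1820 s) = 4714 J.
Photons incident: 4714 / 5.340×10⁻¹⁹ = 8.828×10²¹, i.e. 8.828×10²¹/6.022×10²³ = 0.01466 mol.
Fraction absorbed: 1 − 19.9/100 = 0.8010.
Photons absorbed: 0.8010 × 0.01466 = 0.01174 mol.
Product formed: 0.252 × 0.01174 = 0.002958 mol.
Rate: 0.002958 / 1820 s = 1.6×10⁻⁶ mol s⁻¹.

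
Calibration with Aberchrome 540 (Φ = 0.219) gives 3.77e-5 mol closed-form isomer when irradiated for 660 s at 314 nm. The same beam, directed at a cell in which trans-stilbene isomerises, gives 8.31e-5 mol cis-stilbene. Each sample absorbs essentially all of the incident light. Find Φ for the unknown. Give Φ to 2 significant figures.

Φ = 0.48

Photons absorbed by the actinometer: 3.77e-5 / 0.219 = 1.721e-4 mol.
Φ(unknown) = 8.31e-5 / 1.721e-4 = 0.48.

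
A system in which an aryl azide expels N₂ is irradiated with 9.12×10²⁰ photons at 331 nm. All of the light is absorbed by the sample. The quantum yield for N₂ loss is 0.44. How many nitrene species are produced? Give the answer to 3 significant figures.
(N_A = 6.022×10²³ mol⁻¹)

4.01×10²⁰ species

Moles of photons: 9.12×10²⁰ / 6.022×10²³ = 0.001514 mol.
Product: Φ × n_abs = 0.44 × 0.001514 = 6.662×10⁻⁴ mol.
As a count: 6.662×10⁻⁴ × 6.022×10²³ = 4.01×10²⁰.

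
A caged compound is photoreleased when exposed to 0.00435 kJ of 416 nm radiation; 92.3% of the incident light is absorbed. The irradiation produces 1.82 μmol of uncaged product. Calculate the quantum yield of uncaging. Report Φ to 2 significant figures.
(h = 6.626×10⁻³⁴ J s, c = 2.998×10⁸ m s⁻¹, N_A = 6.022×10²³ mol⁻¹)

Φ = 0.13

Product: 1.82 μmol = 1.82×10⁻⁶ mol.
Photon energy at 416 nm: hc/λ = (6.626×10⁻³⁴)(2.998×10⁸)/(416×10⁻⁹) = 4.775×10⁻¹⁹ J.
Incident energy: 0.00435 kJ = 4.35 J.
Photons incident: 4.35 / 4.775×10⁻¹⁹ = 9.110×10¹⁸, i.e. 9.110×10¹⁸/6.022×10²³ = 1.513×10⁻⁵ mol.
Photons absorbed: 0.923 × 1.513×10⁻⁵ = 1.396×10⁻⁵ mol.
Φ = 1.82×10⁻⁶ mol / 1.396×10⁻⁵ mol photons = 0.13.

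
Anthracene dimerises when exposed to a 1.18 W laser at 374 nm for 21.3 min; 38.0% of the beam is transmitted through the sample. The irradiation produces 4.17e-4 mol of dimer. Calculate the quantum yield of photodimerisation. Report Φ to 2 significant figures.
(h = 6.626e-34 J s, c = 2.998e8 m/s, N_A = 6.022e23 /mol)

Φ = 0.14

Photon energy at 374 nm: hc/λ = (6.626e-34)(2.998e8)/(374e-9) = 5.311e-19 J.
Energy delivered: (1.18 W)(1278 s) = 1508 J.
Photons incident: 1508 / 5.311e-19 = 2.839e21, i.e. 2.839e21/6.022e23 = 0.004714 mol.
Fraction absorbed: 1 − 38.0/100 = 0.6200.
Photons absorbed: 0.6200 × 0.004714 = 0.002923 mol.
Φ = 4.17e-4 mol / 0.002923 mol photons = 0.14.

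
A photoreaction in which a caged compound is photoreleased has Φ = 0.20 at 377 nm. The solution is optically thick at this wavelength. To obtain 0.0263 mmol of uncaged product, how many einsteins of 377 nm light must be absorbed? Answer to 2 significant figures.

1.3×10⁻⁴ einstein

Product: 0.0263 mmol = 2.63×10⁻⁵ mol.
Photons that must be absorbed: 2.63×10⁻⁵ / 0.20 = 1.315×10⁻⁴ mol.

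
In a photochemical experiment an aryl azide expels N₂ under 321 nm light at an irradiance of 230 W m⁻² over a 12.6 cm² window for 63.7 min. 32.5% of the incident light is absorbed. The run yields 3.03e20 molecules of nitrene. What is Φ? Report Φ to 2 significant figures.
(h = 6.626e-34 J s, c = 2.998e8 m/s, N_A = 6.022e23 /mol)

Φ = 0.52

Product: 3.03e20 / 6.022e23 = 5.032e-4 mol.
Photon energy at 321 nm: hc/λ = (6.626e-34)(2.998e8)/(321e-9) = 6.188e-19 J.
Energy delivered: (230 W m⁻²)(12.6e-4 m²)(3822 s) = 1108 J.
Photons incident: 1108 / 6.188e-19 = 1.791e21, i.e. 1.791e21/6.022e23 = 0.002974 mol.
Photons absorbed: 0.325 × 0.002974 = 9.666e-4 mol.
Φ = 5.032e-4 mol / 9.666e-4 mol photons = 0.52.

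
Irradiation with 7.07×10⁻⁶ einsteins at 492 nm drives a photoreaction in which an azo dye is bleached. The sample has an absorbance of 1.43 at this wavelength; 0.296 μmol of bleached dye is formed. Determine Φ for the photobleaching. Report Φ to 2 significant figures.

Product: 0.296 μmol = 2.96×10⁻⁷ mol.
Fraction absorbed: 1 − 10^(−1.43) = 0.9628.
Photons absorbed: 0.9628 × 7.07×10⁻⁶ = 6.807×10⁻⁶ mol.
Φ = 2.96×10⁻⁷ mol / 6.807×10⁻⁶ mol photons = 0.043.

Φ = 0.043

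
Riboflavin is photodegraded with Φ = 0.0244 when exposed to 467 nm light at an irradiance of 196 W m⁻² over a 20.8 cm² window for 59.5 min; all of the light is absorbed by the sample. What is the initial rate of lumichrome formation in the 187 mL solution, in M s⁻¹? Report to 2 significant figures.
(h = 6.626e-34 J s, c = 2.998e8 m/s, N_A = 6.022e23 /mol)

2.1e-7 M s⁻¹

Photon energy at 467 nm: hc/λ = (6.626e-34)(2.998e8)/(467e-9) = 4.254e-19 J.
Energy delivered: (196 W m⁻²)(20.8e-4 m²)(3570 s) = 1455 J.
Photons incident: 1455 / 4.254e-19 = 3.420e21, i.e. 3.420e21/6.022e23 = 0.005679 mol.
Product formed: 0.0244 × 0.005679 = 1.386e-4 mol.
Rate: 1.386e-4 mol / (3570 s × 0.187 L) = 2.1e-7 M s⁻¹.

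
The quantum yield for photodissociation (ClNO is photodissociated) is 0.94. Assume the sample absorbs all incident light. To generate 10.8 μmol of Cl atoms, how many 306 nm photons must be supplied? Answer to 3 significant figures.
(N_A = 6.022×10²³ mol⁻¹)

6.92×10¹⁸ photons

Product: 10.8 μmol = 1.08×10⁻⁵ mol.
Photons that must be absorbed: 1.08×10⁻⁵ / 0.94 = 1.149×10⁻⁵ mol.
Photon count: 1.149×10⁻⁵ × 6.022×10²³ = 6.92×10¹⁸.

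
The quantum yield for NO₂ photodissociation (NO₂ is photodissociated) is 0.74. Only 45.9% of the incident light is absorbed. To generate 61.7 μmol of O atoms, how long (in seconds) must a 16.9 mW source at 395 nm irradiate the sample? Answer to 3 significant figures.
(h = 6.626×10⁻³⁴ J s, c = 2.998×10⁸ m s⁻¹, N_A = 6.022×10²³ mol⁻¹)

t ≈ 3260 s

Product: 61.7 μmol = 6.17×10⁻⁵ mol.
Photons that must be absorbed: 6.17×10⁻⁵ / 0.74 = 8.338×10⁻⁵ mol.
Incident photons needed: 8.338×10⁻⁵ / 0.459 = 1.817×10⁻⁴ mol.
Photon energy: hc/λ = 5.029×10⁻¹⁹ J; per mole, 3.028×10⁵ J mol⁻¹.
Energy required: 1.817×10⁻⁴ × 3.028×10⁵ = 55.02 J.
Time: 55.02 J / 0.0169 W = 3260 s.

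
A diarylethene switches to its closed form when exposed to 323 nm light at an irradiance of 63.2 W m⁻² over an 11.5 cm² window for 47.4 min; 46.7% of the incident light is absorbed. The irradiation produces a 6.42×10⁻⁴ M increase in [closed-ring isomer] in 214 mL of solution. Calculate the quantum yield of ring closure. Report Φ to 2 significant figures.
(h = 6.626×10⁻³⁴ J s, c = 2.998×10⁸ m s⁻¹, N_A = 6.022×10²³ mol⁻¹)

Product: (6.42×10⁻⁴ M)(0.214 L) = 1.374×10⁻⁴ mol.
Photon energy at 323 nm: hc/λ = (6.626×10⁻³⁴)(2.998×10⁸)/(323×10⁻⁹) = 6.150×10⁻¹⁹ J.
Energy delivered: (63.2 W m⁻²)(11.5×10⁻⁴ m²)(2844 s) = 206.7 J.
Photons incident: 206.7 / 6.150×10⁻¹⁹ = 3.361×10²⁰, i.e. 3.361×10²⁰/6.022×10²³ = 5.581×10⁻⁴ mol.
Photons absorbed: 0.467 × 5.581×10⁻⁴ = 2.606×10⁻⁴ mol.
Φ = 1.374×10⁻⁴ mol / 2.606×10⁻⁴ mol photons = 0.53.

Φ = 0.53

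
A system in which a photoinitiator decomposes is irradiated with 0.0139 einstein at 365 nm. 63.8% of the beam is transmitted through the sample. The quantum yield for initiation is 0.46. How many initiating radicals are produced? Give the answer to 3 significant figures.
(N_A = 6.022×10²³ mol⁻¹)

1.39×10²¹ initiating radicals

Fraction absorbed: 1 − 63.8/100 = 0.3620.
Photons absorbed: 0.3620 × 0.0139 = 0.005032 mol.
Product: Φ × n_abs = 0.46 × 0.005032 = 0.002315 mol.
As a count: 0.002315 × 6.022×10²³ = 1.39×10²¹.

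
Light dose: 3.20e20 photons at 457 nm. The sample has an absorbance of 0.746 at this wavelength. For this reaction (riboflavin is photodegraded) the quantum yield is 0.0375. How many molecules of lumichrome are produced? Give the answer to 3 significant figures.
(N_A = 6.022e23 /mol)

9.85e18 molecules

Moles of photons: 3.20e20 / 6.022e23 = 5.314e-4 mol.
Fraction absorbed: 1 − 10^(−0.746) = 0.8205.
Photons absorbed: 0.8205 × 5.314e-4 = 4.360e-4 mol.
Product: Φ × n_abs = 0.0375 × 4.360e-4 = 1.635e-5 mol.
As a count: 1.635e-5 × 6.022e23 = 9.85e18.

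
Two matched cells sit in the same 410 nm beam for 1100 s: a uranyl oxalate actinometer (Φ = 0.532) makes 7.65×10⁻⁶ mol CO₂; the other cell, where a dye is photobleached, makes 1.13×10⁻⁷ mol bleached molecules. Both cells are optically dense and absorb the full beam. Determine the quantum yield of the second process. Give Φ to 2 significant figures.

Φ = 0.0079

Photons absorbed by the actinometer: 7.65×10⁻⁶ / 0.532 = 1.438×10⁻⁵ mol.
Φ(unknown) = 1.13×10⁻⁷ / 1.438×10⁻⁵ = 0.0079.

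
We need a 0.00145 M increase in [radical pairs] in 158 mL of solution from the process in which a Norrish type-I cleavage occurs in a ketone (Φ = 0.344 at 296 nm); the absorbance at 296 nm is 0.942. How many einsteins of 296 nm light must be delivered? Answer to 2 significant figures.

7.5×10⁻⁴ einstein

Product: (0.00145 M)(0.158 L) = 2.291×10⁻⁴ mol.
Photons that must be absorbed: 2.291×10⁻⁴ / 0.344 = 6.660×10⁻⁴ mol.
Fraction absorbed: 1 − 10^(−0.942) = 0.8857.
Incident photons needed: 6.660×10⁻⁴ / 0.8857 = 7.519×10⁻⁴ mol.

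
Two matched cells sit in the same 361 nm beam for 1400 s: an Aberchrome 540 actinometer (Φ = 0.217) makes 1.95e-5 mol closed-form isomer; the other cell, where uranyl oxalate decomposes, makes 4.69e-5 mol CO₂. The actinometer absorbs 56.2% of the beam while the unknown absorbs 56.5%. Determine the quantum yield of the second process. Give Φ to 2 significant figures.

Photons absorbed by the actinometer: 1.95e-5 / 0.217 = 8.986e-5 mol.
Incident flux: 8.986e-5 / 0.562 = 1.599e-4 einstein.
Absorbed by unknown: 0.565 × 1.599e-4 = 9.034e-5 mol.
Φ(unknown) = 4.69e-5 / 9.034e-5 = 0.52.

Φ = 0.52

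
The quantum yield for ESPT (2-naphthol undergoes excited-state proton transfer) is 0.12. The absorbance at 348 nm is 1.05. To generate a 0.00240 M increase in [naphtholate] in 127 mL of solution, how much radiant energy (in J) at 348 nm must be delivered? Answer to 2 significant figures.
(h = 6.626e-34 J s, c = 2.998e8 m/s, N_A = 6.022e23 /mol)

960 J

Product: (0.00240 M)(0.127 L) = 3.048e-4 mol.
Photons that must be absorbed: 3.048e-4 / 0.12 = 0.002540 mol.
Fraction absorbed: 1 − 10^(−1.05) = 0.9109.
Incident photons needed: 0.002540 / 0.9109 = 0.002788 mol.
Photon energy: hc/λ = 5.708e-19 J; per mole, 3.437e5 J mol⁻¹.
Energy required: 0.002788 × 3.437e5 = 960 J.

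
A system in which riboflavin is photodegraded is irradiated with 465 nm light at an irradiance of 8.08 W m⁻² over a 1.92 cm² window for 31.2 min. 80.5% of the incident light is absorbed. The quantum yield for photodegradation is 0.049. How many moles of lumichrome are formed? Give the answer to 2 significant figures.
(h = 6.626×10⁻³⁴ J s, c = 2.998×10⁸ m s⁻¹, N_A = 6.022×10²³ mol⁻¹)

Photon energy at 465 nm: hc/λ = (6.626×10⁻³⁴)(2.998×10⁸)/(465×10⁻⁹) = 4.272×10⁻¹⁹ J.
Energy delivered: (8.08 W m⁻²)(1.92×10⁻⁴ m²)(1872 s) = 2.904 J.
Photons incident: 2.904 / 4.272×10⁻¹⁹ = 6.798×10¹⁸, i.e. 6.798×10¹⁸/6.022×10²³ = 1.129×10⁻⁵ mol.
Photons absorbed: 0.805 × 1.129×10⁻⁵ = 9.088×10⁻⁶ mol.
Product: Φ × n_abs = 0.049 × 9.088×10⁻⁶ = 4.453×10⁻⁷ mol.

4.5×10⁻⁷ mol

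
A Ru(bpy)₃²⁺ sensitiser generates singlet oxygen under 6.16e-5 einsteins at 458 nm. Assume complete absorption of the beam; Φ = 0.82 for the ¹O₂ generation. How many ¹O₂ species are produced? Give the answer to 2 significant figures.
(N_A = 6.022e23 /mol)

3.0e19 species

Product: Φ × n_abs = 0.82 × 6.16e-5 = 5.051e-5 mol.
As a count: 5.051e-5 × 6.022e23 = 3.0e19.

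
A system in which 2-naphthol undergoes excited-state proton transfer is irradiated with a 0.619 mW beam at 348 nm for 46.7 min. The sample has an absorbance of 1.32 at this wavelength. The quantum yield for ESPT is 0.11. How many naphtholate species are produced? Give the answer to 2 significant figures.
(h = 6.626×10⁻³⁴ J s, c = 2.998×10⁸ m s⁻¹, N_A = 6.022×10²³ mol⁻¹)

Photon energy at 348 nm: hc/λ = (6.626×10⁻³⁴)(2.998×10⁸)/(348×10⁻⁹) = 5.708×10⁻¹⁹ J.
Energy delivered: (0.619 mW)(2802 s) = 1.734 J.
Photons incident: 1.734 / 5.708×10⁻¹⁹ = 3.038×10¹⁸, i.e. 3.038×10¹⁸/6.022×10²³ = 5.045×10⁻⁶ mol.
Fraction absorbed: 1 − 10^(−1.32) = 0.9521.
Photons absorbed: 0.9521 × 5.045×10⁻⁶ = 4.803×10⁻⁶ mol.
Product: Φ × n_abs = 0.11 × 4.803×10⁻⁶ = 5.283×10⁻⁷ mol.
As a count: 5.283×10⁻⁷ × 6.022×10²³ = 3.2×10¹⁷.

3.2×10¹⁷ species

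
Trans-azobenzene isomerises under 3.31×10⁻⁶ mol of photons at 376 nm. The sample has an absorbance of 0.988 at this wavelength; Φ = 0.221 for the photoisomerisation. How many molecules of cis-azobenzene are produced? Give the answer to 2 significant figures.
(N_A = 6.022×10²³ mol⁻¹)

Fraction absorbed: 1 − 10^(−0.988) = 0.8972.
Photons absorbed: 0.8972 × 3.31×10⁻⁶ = 2.970×10⁻⁶ mol.
Product: Φ × n_abs = 0.221 × 2.970×10⁻⁶ = 6.564×10⁻⁷ mol.
As a count: 6.564×10⁻⁷ × 6.022×10²³ = 4.0×10¹⁷.

4.0×10¹⁷ molecules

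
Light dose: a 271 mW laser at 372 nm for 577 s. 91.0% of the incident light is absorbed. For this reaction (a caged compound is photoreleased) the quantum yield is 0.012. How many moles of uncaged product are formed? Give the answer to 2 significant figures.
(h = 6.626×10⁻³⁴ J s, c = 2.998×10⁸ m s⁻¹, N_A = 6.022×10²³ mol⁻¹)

Photon energy at 372 nm: hc/λ = (6.626×10⁻³⁴)(2.998×10⁸)/(372×10⁻⁹) = 5.340×10⁻¹⁹ J.
Energy delivered: (271 mW)(577 s) = 156.4 J.
Photons incident: 156.4 / 5.340×10⁻¹⁹ = 2.929×10²⁰, i.e. 2.929×10²⁰/6.022×10²³ = 4.864×10⁻⁴ mol.
Photons absorbed: 0.910 × 4.864×10⁻⁴ = 4.426×10⁻⁴ mol.
Product: Φ × n_abs = 0.012 × 4.426×10⁻⁴ = 5.311×10⁻⁶ mol.

5.3×10⁻⁶ mol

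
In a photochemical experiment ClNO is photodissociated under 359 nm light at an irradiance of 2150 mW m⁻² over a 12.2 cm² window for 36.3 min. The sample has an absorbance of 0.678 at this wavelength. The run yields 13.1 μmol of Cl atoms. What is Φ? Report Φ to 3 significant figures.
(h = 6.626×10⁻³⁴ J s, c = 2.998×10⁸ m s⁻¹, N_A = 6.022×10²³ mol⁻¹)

Product: 13.1 μmol = 1.31×10⁻⁵ mol.
Photon energy at 359 nm: hc/λ = (6.626×10⁻³⁴)(2.998×10⁸)/(359×10⁻⁹) = 5.533×10⁻¹⁹ J.
Energy delivered: (2150 mW m⁻²)(12.2×10⁻⁴ m²)(2178 s) = 5.713 J.
Photons incident: 5.713 / 5.533×10⁻¹⁹ = 1.033×10¹⁹, i.e. 1.033×10¹⁹/6.022×10²³ = 1.715×10⁻⁵ mol.
Fraction absorbed: 1 − 10^(−0.678) = 0.7901.
Photons absorbed: 0.7901 × 1.715×10⁻⁵ = 1.355×10⁻⁵ mol.
Φ = 1.31×10⁻⁵ mol / 1.355×10⁻⁵ mol photons = 0.967.

Φ = 0.967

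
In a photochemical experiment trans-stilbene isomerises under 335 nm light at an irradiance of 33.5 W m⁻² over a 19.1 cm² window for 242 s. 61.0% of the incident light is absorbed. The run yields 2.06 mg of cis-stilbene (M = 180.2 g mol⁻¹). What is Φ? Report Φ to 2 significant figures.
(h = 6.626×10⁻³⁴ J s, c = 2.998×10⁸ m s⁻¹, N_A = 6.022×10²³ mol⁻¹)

Product: 2.06 mg / 180.2 g mol⁻¹ = 1.143×10⁻⁵ mol.
Photon energy at 335 nm: hc/λ = (6.626×10⁻³⁴)(2.998×10⁸)/(335×10⁻⁹) = 5.930×10⁻¹⁹ J.
Energy delivered: (33.5 W m⁻²)(19.1×10⁻⁴ m²)(242 s) = 15.48 J.
Photons incident: 15.48 / 5.930×10⁻¹⁹ = 2.610×10¹⁹, i.e. 2.610×10¹⁹/6.022×10²³ = 4.334×10⁻⁵ mol.
Photons absorbed: 0.610 × 4.334×10⁻⁵ = 2.644×10⁻⁵ mol.
Φ = 1.143×10⁻⁵ mol / 2.644×10⁻⁵ mol photons = 0.43.

Φ = 0.43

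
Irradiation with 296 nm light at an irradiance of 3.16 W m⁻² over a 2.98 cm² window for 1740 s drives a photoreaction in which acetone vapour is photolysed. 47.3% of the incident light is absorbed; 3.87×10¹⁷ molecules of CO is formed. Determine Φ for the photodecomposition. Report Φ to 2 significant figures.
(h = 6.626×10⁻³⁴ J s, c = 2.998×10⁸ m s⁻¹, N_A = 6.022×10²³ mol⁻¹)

Φ = 0.34

Product: 3.87×10¹⁷ / 6.022×10²³ = 6.426×10⁻⁷ mol.
Photon energy at 296 nm: hc/λ = (6.626×10⁻³⁴)(2.998×10⁸)/(296×10⁻⁹) = 6.711×10⁻¹⁹ J.
Energy delivered: (3.16 W m⁻²)(2.98×10⁻⁴ m²)(1740 s) = 1.639 J.
Photons incident: 1.639 / 6.711×10⁻¹⁹ = 2.442×10¹⁸, i.e. 2.442×10¹⁸/6.022×10²³ = 4.055×10⁻⁶ mol.
Photons absorbed: 0.473 × 4.055×10⁻⁶ = 1.918×10⁻⁶ mol.
Φ = 6.426×10⁻⁷ mol / 1.918×10⁻⁶ mol photons = 0.34.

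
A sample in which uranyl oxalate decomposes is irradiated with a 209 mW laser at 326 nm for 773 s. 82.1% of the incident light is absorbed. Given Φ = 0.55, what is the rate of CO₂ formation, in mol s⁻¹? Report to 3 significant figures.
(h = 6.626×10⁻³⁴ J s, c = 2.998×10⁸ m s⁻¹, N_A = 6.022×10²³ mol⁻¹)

Photon energy at 326 nm: hc/λ = (6.626×10⁻³⁴)(2.998×10⁸)/(326×10⁻⁹) = 6.093×10⁻¹⁹ J.
Energy delivered: (209 mW)(773 s) = 161.6 J.
Photons incident: 161.6 / 6.093×10⁻¹⁹ = 2.652×10²⁰, i.e. 2.652×10²⁰/6.022×10²³ = 4.404×10⁻⁴ mol.
Photons absorbed: 0.821 × 4.404×10⁻⁴ = 3.616×10⁻⁴ mol.
Product formed: 0.55 × 3.616×10⁻⁴ = 1.989×10⁻⁴ mol.
Rate: 1.989×10⁻⁴ / 773 s = 2.57×10⁻⁷ mol s⁻¹.

2.57×10⁻⁷ mol s⁻¹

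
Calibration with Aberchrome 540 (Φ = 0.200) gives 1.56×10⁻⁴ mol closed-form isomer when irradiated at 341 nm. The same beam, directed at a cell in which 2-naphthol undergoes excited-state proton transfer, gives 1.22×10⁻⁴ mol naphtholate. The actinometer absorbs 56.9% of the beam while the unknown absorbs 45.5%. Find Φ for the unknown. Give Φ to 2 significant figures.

Photons absorbed by the actinometer: 1.56×10⁻⁴ / 0.200 = 7.800×10⁻⁴ mol.
Incident flux: 7.800×10⁻⁴ / 0.569 = 0.001371 einstein.
Absorbed by unknown: 0.455 × 0.001371 = 6.238×10⁻⁴ mol.
Φ(unknown) = 1.22×10⁻⁴ / 6.238×10⁻⁴ = 0.20.

Φ = 0.20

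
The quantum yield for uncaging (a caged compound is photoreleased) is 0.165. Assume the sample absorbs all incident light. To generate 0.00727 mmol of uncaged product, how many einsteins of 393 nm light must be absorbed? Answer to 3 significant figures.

Product: 0.00727 mmol = 7.27×10⁻⁶ mol.
Photons that must be absorbed: 7.27×10⁻⁶ / 0.165 = 4.406×10⁻⁵ mol.

4.41×10⁻⁵ einstein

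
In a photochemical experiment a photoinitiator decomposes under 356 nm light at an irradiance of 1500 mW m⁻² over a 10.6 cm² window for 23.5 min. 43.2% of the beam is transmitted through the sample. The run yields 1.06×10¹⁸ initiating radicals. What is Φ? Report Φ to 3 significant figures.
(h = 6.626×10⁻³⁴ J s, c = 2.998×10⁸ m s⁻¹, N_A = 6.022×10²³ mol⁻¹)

Product: 1.06×10¹⁸ / 6.022×10²³ = 1.760×10⁻⁶ mol.
Photon energy at 356 nm: hc/λ = (6.626×10⁻³⁴)(2.998×10⁸)/(356×10⁻⁹) = 5.580×10⁻¹⁹ J.
Energy delivered: (1500 mW m⁻²)(10.6×10⁻⁴ m²)(1410 s) = 2.242 J.
Photons incident: 2.242 / 5.580×10⁻¹⁹ = 4.018×10¹⁸, i.e. 4.018×10¹⁸/6.022×10²³ = 6.672×10⁻⁶ mol.
Fraction absorbed: 1 − 43.2/100 = 0.5680.
Photons absorbed: 0.5680 × 6.672×10⁻⁶ = 3.790×10⁻⁶ mol.
Φ = 1.760×10⁻⁶ mol / 3.790×10⁻⁶ mol photons = 0.464.

Φ = 0.464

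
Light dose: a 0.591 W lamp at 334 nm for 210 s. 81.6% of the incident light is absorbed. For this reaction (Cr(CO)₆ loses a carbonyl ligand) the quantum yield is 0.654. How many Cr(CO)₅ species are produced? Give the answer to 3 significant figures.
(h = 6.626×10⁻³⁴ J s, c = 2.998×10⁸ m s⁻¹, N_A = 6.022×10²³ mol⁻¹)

1.11×10²⁰ species

Photon energy at 334 nm: hc/λ = (6.626×10⁻³⁴)(2.998×10⁸)/(334×10⁻⁹) = 5.948×10⁻¹⁹ J.
Energy delivered: (0.591 W)(210 s) = 124.1 J.
Photons incident: 124.1 / 5.948×10⁻¹⁹ = 2.086×10²⁰, i.e. 2.086×10²⁰/6.022×10²³ = 3.464×10⁻⁴ mol.
Photons absorbed: 0.816 × 3.464×10⁻⁴ = 2.827×10⁻⁴ mol.
Product: Φ × n_abs = 0.654 × 2.827×10⁻⁴ = 1.849×10⁻⁴ mol.
As a count: 1.849×10⁻⁴ × 6.022×10²³ = 1.11×10²⁰.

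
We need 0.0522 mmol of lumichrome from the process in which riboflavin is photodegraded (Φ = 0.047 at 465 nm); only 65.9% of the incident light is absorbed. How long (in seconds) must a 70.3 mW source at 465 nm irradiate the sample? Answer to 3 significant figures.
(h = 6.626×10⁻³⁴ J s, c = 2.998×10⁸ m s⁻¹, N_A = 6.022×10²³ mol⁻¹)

t ≈ 6170 s

Product: 0.0522 mmol = 5.22×10⁻⁵ mol.
Photons that must be absorbed: 5.22×10⁻⁵ / 0.047 = 0.001111 mol.
Incident photons needed: 0.001111 / 0.659 = 0.001686 mol.
Photon energy: hc/λ = 4.272×10⁻¹⁹ J; per mole, 2.573×10⁵ J mol⁻¹.
Energy required: 0.001686 × 2.573×10⁵ = 433.8 J.
Time: 433.8 J / 0.0703 W = 6170 s.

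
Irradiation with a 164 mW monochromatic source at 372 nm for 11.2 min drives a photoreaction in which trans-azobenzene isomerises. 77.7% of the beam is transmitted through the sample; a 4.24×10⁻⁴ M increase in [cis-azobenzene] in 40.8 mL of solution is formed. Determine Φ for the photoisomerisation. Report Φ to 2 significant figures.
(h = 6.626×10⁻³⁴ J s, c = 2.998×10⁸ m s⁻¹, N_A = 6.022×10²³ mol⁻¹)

Φ = 0.23

Product: (4.24×10⁻⁴ M)(0.0408 L) = 1.730×10⁻⁵ mol.
Photon energy at 372 nm: hc/λ = (6.626×10⁻³⁴)(2.998×10⁸)/(372×10⁻⁹) = 5.340×10⁻¹⁹ J.
Energy delivered: (164 mW)(672 s) = 110.2 J.
Photons incident: 110.2 / 5.340×10⁻¹⁹ = 2.064×10²⁰, i.e. 2.064×10²⁰/6.022×10²³ = 3.427×10⁻⁴ mol.
Fraction absorbed: 1 − 77.7/100 = 0.2230.
Photons absorbed: 0.2230 × 3.427×10⁻⁴ = 7.642×10⁻⁵ mol.
Φ = 1.730×10⁻⁵ mol / 7.642×10⁻⁵ mol photons = 0.23.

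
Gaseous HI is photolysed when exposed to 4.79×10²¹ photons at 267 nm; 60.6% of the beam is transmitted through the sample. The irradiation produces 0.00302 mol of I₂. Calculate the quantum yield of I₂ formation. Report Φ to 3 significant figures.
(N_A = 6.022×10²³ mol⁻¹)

Moles of photons: 4.79×10²¹ / 6.022×10²³ = 0.007954 mol.
Fraction absorbed: 1 − 60.6/100 = 0.3940.
Photons absorbed: 0.3940 × 0.007954 = 0.003134 mol.
Φ = 0.00302 mol / 0.003134 mol photons = 0.964.

Φ = 0.964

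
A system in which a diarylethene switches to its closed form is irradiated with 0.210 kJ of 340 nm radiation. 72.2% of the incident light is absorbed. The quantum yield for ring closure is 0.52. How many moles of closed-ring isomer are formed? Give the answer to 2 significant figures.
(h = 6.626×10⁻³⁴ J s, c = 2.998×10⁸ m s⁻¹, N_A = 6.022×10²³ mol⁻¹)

2.2×10⁻⁴ mol

Photon energy at 340 nm: hc/λ = (6.626×10⁻³⁴)(2.998×10⁸)/(340×10⁻⁹) = 5.843×10⁻¹⁹ J.
Incident energy: 0.210 kJ = 210 J.
Photons incident: 210 / 5.843×10⁻¹⁹ = 3.594×10²⁰, i.e. 3.594×10²⁰/6.022×10²³ = 5.968×10⁻⁴ mol.
Photons absorbed: 0.722 × 5.968×10⁻⁴ = 4.309×10⁻⁴ mol.
Product: Φ × n_abs = 0.52 × 4.309×10⁻⁴ = 2.241×10⁻⁴ mol.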